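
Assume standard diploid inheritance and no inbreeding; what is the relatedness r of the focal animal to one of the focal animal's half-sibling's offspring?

0.125

Each parent–offspring link contributes a factor of 1/2, and independent paths through distinct common ancestors add.
Half-aunt/uncle↔niece/nephew: one path of length 3: r = (1/2)^3 = 1/8.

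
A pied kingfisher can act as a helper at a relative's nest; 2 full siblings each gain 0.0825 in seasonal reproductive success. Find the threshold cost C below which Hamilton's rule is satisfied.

r to a full sibling = 1/2 (full sibs share both parents — two paths of length 2: r = 2·(1/2)^2 = 1/2).
Hamilton's rule: n·r·B > C, so the trait is favored while C < n·r·B = 2·0.5·0.0825 = 0.0825.

0.0825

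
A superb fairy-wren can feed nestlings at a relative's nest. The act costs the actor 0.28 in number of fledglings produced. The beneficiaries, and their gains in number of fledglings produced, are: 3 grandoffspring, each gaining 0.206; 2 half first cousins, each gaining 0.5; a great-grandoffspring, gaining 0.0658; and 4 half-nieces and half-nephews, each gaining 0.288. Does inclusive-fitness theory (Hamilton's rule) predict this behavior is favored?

Hamilton's rule: the trait is favored when the sum of r·B over every recipient exceeds the actor's cost C.
r to a grandoffspring = 0.25 (two parent–offspring links: r = (1/2)^2 = 1/4).
r to a half first cousin = 0.0625 (half first cousins share one grandparent — one path of length 4: r = (1/2)^4 = 1/16).
r to a great-grandoffspring = 0.125 (three parent–offspring links: r = (1/2)^3 = 1/8).
r to a half-niece or half-nephew = 0.125 (half-aunt/uncle↔niece/nephew: one path of length 3: r = (1/2)^3 = 1/8).
Summing one r·B term per recipient: 3·0.25·0.206 + 2·0.0625·0.5 + 1·0.125·0.0658 + 4·0.125·0.288 = 0.369225.
0.369225 > 0.28: the indirect benefit exceeds the cost.

Yes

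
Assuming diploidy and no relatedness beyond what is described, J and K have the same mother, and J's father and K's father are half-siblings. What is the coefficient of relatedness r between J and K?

0.3125

Wright's path rule: contributions from independent ancestry routes add.
J and K are related in two ways: half-sibs through their shared mother (r = 1/4) and half first cousins through their fathers (r = 1/16).
r = 1/4 + 1/16 = 5/16 = 0.3125.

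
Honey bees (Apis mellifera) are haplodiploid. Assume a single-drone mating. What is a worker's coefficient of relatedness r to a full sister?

0.75

Haplodiploid full sisters inherit their father's entire haploid genome identically (contributing 1/2) and on average half of their mother's contribution (1/2 · 1/2 = 1/4); r = 1/2 + 1/4 = 3/4.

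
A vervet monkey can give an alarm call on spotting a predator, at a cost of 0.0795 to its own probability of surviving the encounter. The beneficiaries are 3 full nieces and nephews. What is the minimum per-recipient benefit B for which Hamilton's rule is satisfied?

0.106

r to a full niece or nephew = 0.25 (full aunt/uncle↔niece/nephew: two paths of length 3 through the shared grandparent pair: r = 2·(1/2)^3 = 1/4).
Hamilton's rule with n recipients of equal r: n·r·B > C, so B > C/(n·r) = 0.0795/(3·0.25) = 0.106.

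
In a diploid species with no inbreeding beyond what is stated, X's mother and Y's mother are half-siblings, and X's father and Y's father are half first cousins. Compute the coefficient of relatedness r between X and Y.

0.078125

Wright's path rule: contributions from independent ancestry routes add.
X and Y are related in two ways: half first cousins through their mothers (r = 1/16) and half second cousins through their fathers (r = 1/64).
r = 1/16 + 1/64 = 0.078125.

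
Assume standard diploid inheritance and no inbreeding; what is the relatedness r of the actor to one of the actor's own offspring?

0.5

Each parent–offspring link contributes a factor of 1/2, and independent paths through distinct common ancestors add.
One parent–offspring link: r = (1/2)^1 = 1/2.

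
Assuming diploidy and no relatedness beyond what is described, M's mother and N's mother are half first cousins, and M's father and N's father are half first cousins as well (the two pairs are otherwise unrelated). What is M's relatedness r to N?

Relatedness sums over independent paths through distinct common ancestors.
M and N are related in two ways: half second cousins through their mothers (r = 1/64) and half second cousins through their fathers (r = 1/64).
r = 1/64 + 1/64 = 0.03125.

0.03125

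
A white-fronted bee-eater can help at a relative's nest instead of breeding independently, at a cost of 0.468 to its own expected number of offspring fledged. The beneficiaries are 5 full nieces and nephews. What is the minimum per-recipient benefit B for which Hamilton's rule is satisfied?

r to a full niece or nephew = 1/4 (full aunt/uncle↔niece/nephew: two paths of length 3 through the shared grandparent pair: r = 2·(1/2)^3 = 1/4).
Hamilton's rule with n recipients of equal r: n·r·B > C, so B > C/(n·r) = 0.468/(5·0.25) = 0.3744.

0.3744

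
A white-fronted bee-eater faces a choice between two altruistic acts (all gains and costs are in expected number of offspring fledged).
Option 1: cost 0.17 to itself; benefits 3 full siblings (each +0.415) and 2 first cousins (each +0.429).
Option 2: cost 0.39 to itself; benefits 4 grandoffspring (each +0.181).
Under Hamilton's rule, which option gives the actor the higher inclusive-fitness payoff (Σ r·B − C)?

Option 1

Option 1: r to a full sibling = 0.5.
Option 1: r to a first cousin = 0.125.
Option 1: Σ r·B − C = (3·0.5·0.415 + 2·0.125·0.429) − 0.17 = 0.55975.
Option 2: r to a grandoffspring = 0.25.
Option 2: Σ r·B − C = (4·0.25·0.181) − 0.39 = -0.209.
Option 1 has the higher net inclusive-fitness payoff.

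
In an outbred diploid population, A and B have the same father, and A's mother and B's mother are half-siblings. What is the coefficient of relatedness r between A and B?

0.3125

Wright's path rule: contributions from independent ancestry routes add.
A and B are related in two ways: half-sibs through their shared father (r = 1/4) and half first cousins through their mothers (r = 1/16).
r = 1/4 + 1/16 = 0.3125.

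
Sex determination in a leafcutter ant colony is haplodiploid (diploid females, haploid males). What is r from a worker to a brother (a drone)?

Her haploid brother carries none of their father's genes and a random half of their mother's genome; that half matches the maternal half of her own genome with probability 1/2: r = 1/2 · 1/2 = 1/4.

0.25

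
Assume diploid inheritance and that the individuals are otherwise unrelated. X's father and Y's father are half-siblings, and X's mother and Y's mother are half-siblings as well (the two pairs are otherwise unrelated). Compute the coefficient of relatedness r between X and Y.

With two independent routes of shared ancestry, r is the sum of the two contributions.
X and Y are related in two ways: half first cousins through their fathers (r = 1/16) and half first cousins through their mothers (r = 1/16).
r = 1/16 + 1/16 = 0.125.

0.125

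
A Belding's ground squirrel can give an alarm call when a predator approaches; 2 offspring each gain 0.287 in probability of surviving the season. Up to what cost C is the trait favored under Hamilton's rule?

0.287

r to an offspring = 0.5 (one parent–offspring link: r = (1/2)^1 = 1/2).
Hamilton's rule: n·r·B > C, so the trait is favored while C < n·r·B = 2·0.5·0.287 = 0.287.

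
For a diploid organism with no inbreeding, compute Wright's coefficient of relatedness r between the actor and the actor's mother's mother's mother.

Each parent–offspring link contributes a factor of 1/2, and independent paths through distinct common ancestors add.
Three parent–offspring links: r = (1/2)^3 = 1/8.

0.125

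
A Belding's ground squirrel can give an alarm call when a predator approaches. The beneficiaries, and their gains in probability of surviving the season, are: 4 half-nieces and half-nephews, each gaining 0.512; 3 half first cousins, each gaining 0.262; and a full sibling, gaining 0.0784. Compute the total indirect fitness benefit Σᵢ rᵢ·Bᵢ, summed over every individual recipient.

0.344325

r to a half-niece or half-nephew = 1/8 (half-aunt/uncle↔niece/nephew: one path of length 3: r = (1/2)^3 = 1/8).
r to a half first cousin = 1/16 (half first cousins share one grandparent — one path of length 4: r = (1/2)^4 = 1/16).
r to a full sibling = 0.5 (full sibs share both parents — two paths of length 2: r = 2·(1/2)^2 = 1/2).
Summing one r·B term per recipient: 4·0.125·0.512 + 3·0.0625·0.262 + 1·0.5·0.0784 = 0.344325.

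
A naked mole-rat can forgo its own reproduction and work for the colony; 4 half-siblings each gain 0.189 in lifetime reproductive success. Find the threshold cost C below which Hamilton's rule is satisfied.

0.189

r to a half-sibling = 0.25 (half-sibs share one parent — one path of length 2: r = (1/2)^2 = 1/4).
Hamilton's rule: n·r·B > C, so the trait is favored while C < n·r·B = 4·0.25·0.189 = 0.189.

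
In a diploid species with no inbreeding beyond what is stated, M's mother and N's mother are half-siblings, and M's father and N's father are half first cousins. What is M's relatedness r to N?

With two independent routes of shared ancestry, r is the sum of the two contributions.
M and N are related in two ways: half first cousins through their mothers (r = 1/16) and half second cousins through their fathers (r = 1/64).
r = 1/16 + 1/64 = 0.078125.

0.078125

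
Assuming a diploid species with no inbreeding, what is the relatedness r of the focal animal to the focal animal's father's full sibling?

0.25

Each parent–offspring link contributes a factor of 1/2, and independent paths through distinct common ancestors add.
Full aunt/uncle↔niece/nephew: two paths of length 3 through the shared grandparent pair: r = 2·(1/2)^3 = 1/4.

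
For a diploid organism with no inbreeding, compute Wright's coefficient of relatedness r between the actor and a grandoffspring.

Two parent–offspring links: r = (1/2)^2 = 1/4.

0.25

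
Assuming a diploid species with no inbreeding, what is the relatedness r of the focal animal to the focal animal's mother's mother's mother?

0.125

Each parent–offspring link contributes a factor of 1/2, and independent paths through distinct common ancestors add.
Three parent–offspring links: r = (1/2)^3 = 1/8.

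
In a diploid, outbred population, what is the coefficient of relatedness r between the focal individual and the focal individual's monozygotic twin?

1

Each parent–offspring link contributes a factor of 1/2, and independent paths through distinct common ancestors add.
Monozygotic twins share every allele identical by descent: r = 1.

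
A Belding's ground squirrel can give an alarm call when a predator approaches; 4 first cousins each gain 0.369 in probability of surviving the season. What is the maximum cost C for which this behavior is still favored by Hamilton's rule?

r to a first cousin = 0.125 (first cousins share one grandparent pair — two paths of length 4: r = 2·(1/2)^4 = 1/8).
Hamilton's rule: n·r·B > C, so the trait is favored while C < n·r·B = 4·0.125·0.369 = 0.1845.

0.1845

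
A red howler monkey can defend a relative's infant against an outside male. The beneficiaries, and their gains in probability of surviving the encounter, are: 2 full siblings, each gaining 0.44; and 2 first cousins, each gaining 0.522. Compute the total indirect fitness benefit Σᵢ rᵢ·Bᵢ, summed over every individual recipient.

0.5705

r to a full sibling = 0.5 (full sibs share both parents — two paths of length 2: r = 2·(1/2)^2 = 1/2).
r to a first cousin = 1/8 (first cousins share one grandparent pair — two paths of length 4: r = 2·(1/2)^4 = 1/8).
Summing one r·B term per recipient: 2·0.5·0.44 + 2·0.125·0.522 = 0.5705.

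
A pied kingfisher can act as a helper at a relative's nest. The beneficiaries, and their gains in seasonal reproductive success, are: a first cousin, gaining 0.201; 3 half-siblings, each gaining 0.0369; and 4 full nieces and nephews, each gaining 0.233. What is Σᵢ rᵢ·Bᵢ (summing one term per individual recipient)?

0.2858

r to a first cousin = 0.125 (first cousins share one grandparent pair — two paths of length 4: r = 2·(1/2)^4 = 1/8).
r to a half-sibling = 1/4 (half-sibs share one parent — one path of length 2: r = (1/2)^2 = 1/4).
r to a full niece or nephew = 0.25 (full aunt/uncle↔niece/nephew: two paths of length 3 through the shared grandparent pair: r = 2·(1/2)^3 = 1/4).
Summing one r·B term per recipient: 1·0.125·0.201 + 3·0.25·0.0369 + 4·0.25·0.233 = 0.2858.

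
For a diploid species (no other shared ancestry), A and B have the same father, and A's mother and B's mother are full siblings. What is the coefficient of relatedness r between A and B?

0.375

With two independent routes of shared ancestry, r is the sum of the two contributions.
A and B are related in two ways: half-sibs through their shared father (r = 1/4) and first cousins through their mothers (r = 1/8).
r = 1/4 + 1/8 = 3/8 = 0.375.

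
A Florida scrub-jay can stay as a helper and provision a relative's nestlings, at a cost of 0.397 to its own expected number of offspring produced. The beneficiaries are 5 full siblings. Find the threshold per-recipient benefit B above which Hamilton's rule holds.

0.1588

r to a full sibling = 1/2 (full sibs share both parents — two paths of length 2: r = 2·(1/2)^2 = 1/2).
Hamilton's rule with n recipients of equal r: n·r·B > C, so B > C/(n·r) = 0.397/(5·0.5) = 0.1588.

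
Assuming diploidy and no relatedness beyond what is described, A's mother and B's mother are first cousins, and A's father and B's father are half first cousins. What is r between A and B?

Independent pedigree routes through distinct common ancestors add.
A and B are related in two ways: second cousins through their mothers (r = 1/32) and half second cousins through their fathers (r = 1/64).
r = 1/32 + 1/64 = 3/64 = 0.046875.

0.046875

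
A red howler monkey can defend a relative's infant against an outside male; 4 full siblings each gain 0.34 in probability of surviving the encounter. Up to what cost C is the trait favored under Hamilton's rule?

r to a full sibling = 0.5 (full sibs share both parents — two paths of length 2: r = 2·(1/2)^2 = 1/2).
Hamilton's rule: n·r·B > C, so the trait is favored while C < n·r·B = 4·0.5·0.34 = 0.68.

0.68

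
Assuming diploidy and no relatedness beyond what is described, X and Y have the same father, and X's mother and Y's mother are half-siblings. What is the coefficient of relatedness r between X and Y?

0.3125

Independent pedigree routes through distinct common ancestors add.
X and Y are related in two ways: half-sibs through their shared father (r = 1/4) and half first cousins through their mothers (r = 1/16).
r = 1/4 + 1/16 = 5/16 = 0.3125.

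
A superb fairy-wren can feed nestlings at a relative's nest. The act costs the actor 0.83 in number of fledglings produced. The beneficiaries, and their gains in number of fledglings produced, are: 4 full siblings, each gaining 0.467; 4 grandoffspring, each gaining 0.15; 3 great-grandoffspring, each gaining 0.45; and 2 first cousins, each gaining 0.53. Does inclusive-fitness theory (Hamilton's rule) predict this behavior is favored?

Yes

Hamilton's rule: the trait is favored when the sum of r·B over every recipient exceeds the actor's cost C.
r to a full sibling = 1/2 (full sibs share both parents — two paths of length 2: r = 2·(1/2)^2 = 1/2).
r to a grandoffspring = 0.25 (two parent–offspring links: r = (1/2)^2 = 1/4).
r to a great-grandoffspring = 0.125 (three parent–offspring links: r = (1/2)^3 = 1/8).
r to a first cousin = 1/8 (first cousins share one grandparent pair — two paths of length 4: r = 2·(1/2)^4 = 1/8).
Summing one r·B term per recipient: 4·0.5·0.467 + 4·0.25·0.15 + 3·0.125·0.45 + 2·0.125·0.53 = 1.38525.
1.38525 > 0.83: the indirect benefit exceeds the cost.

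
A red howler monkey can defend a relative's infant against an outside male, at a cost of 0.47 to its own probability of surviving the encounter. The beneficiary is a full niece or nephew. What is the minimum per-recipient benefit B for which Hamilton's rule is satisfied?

r to a full niece or nephew = 0.25 (full aunt/uncle↔niece/nephew: two paths of length 3 through the shared grandparent pair: r = 2·(1/2)^3 = 1/4).
Hamilton's rule with n recipients of equal r: n·r·B > C, so B > C/(n·r) = 0.47/(1·0.25) = 1.88.

1.88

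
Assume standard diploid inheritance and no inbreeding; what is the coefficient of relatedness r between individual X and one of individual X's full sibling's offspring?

0.25

Each parent–offspring link contributes a factor of 1/2, and independent paths through distinct common ancestors add.
Full aunt/uncle↔niece/nephew: two paths of length 3 through the shared grandparent pair: r = 2·(1/2)^3 = 1/4.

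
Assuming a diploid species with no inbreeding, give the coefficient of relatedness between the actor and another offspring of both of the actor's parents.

Each parent–offspring link contributes a factor of 1/2, and independent paths through distinct common ancestors add.
Full sibs share both parents — two paths of length 2: r = 2·(1/2)^2 = 1/2.

0.5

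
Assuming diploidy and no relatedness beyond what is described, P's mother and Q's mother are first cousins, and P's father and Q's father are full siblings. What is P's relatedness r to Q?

0.15625

Relatedness sums over independent paths through distinct common ancestors.
P and Q are related in two ways: second cousins through their mothers (r = 1/32) and first cousins through their fathers (r = 1/8).
r = 1/32 + 1/8 = 0.15625.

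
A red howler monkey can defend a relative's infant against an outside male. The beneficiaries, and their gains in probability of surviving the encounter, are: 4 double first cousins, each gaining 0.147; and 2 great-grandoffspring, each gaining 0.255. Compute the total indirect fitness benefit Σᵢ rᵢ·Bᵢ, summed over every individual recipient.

r to a double first cousin = 0.25 (double first cousins share both grandparent pairs — four paths of length 4: r = 4·(1/2)^4 = 1/4).
r to a great-grandoffspring = 0.125 (three parent–offspring links: r = (1/2)^3 = 1/8).
Summing one r·B term per recipient: 4·0.25·0.147 + 2·0.125·0.255 = 0.21075.

0.21075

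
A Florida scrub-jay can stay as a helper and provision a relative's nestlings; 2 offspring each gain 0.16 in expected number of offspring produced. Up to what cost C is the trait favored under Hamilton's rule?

r to an offspring = 1/2 (one parent–offspring link: r = (1/2)^1 = 1/2).
Hamilton's rule: n·r·B > C, so the trait is favored while C < n·r·B = 2·0.5·0.16 = 0.16.

0.16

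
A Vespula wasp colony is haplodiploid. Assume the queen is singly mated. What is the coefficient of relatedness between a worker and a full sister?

0.75

Haplodiploid full sisters inherit their father's entire haploid genome identically (contributing 1/2) and on average half of their mother's contribution (1/2 · 1/2 = 1/4); r = 1/2 + 1/4 = 3/4.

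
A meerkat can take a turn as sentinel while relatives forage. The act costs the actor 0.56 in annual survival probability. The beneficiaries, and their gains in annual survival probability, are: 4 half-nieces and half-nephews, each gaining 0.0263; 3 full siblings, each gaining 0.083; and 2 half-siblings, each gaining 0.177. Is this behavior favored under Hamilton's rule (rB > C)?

No

Hamilton's rule: the trait is favored when the sum of r·B over every recipient exceeds the actor's cost C.
r to a half-niece or half-nephew = 0.125 (half-aunt/uncle↔niece/nephew: one path of length 3: r = (1/2)^3 = 1/8).
r to a full sibling = 1/2 (full sibs share both parents — two paths of length 2: r = 2·(1/2)^2 = 1/2).
r to a half-sibling = 1/4 (half-sibs share one parent — one path of length 2: r = (1/2)^2 = 1/4).
Summing one r·B term per recipient: 4·0.125·0.0263 + 3·0.5·0.083 + 2·0.25·0.177 = 0.22615.
0.22615 < 0.56: the indirect benefit is less than the cost.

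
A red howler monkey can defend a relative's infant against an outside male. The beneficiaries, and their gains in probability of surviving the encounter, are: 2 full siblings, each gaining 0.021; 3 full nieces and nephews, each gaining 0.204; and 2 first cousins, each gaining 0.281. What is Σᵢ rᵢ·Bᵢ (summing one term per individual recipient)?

r to a full sibling = 1/2 (full sibs share both parents — two paths of length 2: r = 2·(1/2)^2 = 1/2).
r to a full niece or nephew = 1/4 (full aunt/uncle↔niece/nephew: two paths of length 3 through the shared grandparent pair: r = 2·(1/2)^3 = 1/4).
r to a first cousin = 0.125 (first cousins share one grandparent pair — two paths of length 4: r = 2·(1/2)^4 = 1/8).
Summing one r·B term per recipient: 2·0.5·0.021 + 3·0.25·0.204 + 2·0.125·0.281 = 0.24425.

0.24425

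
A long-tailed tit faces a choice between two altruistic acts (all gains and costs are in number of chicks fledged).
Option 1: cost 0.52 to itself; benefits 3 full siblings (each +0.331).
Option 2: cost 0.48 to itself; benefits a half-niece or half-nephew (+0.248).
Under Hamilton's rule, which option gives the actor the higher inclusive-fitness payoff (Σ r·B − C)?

Option 1: r to a full sibling = 0.5.
Option 1: Σ r·B − C = (3·0.5·0.331) − 0.52 = -0.0235.
Option 2: r to a half-niece or half-nephew = 0.125.
Option 2: Σ r·B − C = (1·0.125·0.248) − 0.48 = -0.449.
Option 1 has the higher net inclusive-fitness payoff.

Option 1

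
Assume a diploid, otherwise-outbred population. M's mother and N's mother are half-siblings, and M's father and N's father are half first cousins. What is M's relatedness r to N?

Relatedness sums over independent paths through distinct common ancestors.
M and N are related in two ways: half first cousins through their mothers (r = 1/16) and half second cousins through their fathers (r = 1/64).
r = 1/16 + 1/64 = 0.078125.

0.078125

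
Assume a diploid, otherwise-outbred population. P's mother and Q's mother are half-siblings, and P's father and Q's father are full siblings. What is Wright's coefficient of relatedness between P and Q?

Wright's path rule: contributions from independent ancestry routes add.
P and Q are related in two ways: half first cousins through their mothers (r = 1/16) and first cousins through their fathers (r = 1/8).
r = 1/16 + 1/8 = 0.1875.

0.1875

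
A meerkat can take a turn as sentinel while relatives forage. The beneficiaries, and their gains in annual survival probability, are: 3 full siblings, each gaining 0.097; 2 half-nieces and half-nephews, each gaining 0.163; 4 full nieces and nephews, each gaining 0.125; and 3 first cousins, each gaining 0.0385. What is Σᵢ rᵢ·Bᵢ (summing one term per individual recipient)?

r to a full sibling = 0.5 (full sibs share both parents — two paths of length 2: r = 2·(1/2)^2 = 1/2).
r to a half-niece or half-nephew = 0.125 (half-aunt/uncle↔niece/nephew: one path of length 3: r = (1/2)^3 = 1/8).
r to a full niece or nephew = 1/4 (full aunt/uncle↔niece/nephew: two paths of length 3 through the shared grandparent pair: r = 2·(1/2)^3 = 1/4).
r to a first cousin = 0.125 (first cousins share one grandparent pair — two paths of length 4: r = 2·(1/2)^4 = 1/8).
Summing one r·B term per recipient: 3·0.5·0.097 + 2·0.125·0.163 + 4·0.25·0.125 + 3·0.125·0.0385 = 0.3256875.

0.3256875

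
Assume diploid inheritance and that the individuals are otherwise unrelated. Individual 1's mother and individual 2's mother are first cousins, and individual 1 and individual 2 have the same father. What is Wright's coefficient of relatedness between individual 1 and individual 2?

With two independent routes of shared ancestry, r is the sum of the two contributions.
Individual 1 and individual 2 are related in two ways: second cousins through their mothers (r = 1/32) and half-sibs through their shared father (r = 1/4).
r = 1/32 + 1/4 = 9/32 = 0.28125.

0.28125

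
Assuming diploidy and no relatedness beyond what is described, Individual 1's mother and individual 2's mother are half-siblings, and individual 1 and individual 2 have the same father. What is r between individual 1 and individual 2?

0.3125

Relatedness sums over independent paths through distinct common ancestors.
Individual 1 and individual 2 are related in two ways: half first cousins through their mothers (r = 1/16) and half-sibs through their shared father (r = 1/4).
r = 1/16 + 1/4 = 0.3125.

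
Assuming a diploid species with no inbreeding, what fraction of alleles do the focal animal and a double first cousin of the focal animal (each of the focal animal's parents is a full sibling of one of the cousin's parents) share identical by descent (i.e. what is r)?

Each parent–offspring link contributes a factor of 1/2, and independent paths through distinct common ancestors add.
Double first cousins share both grandparent pairs — four paths of length 4: r = 4·(1/2)^4 = 1/4.

0.25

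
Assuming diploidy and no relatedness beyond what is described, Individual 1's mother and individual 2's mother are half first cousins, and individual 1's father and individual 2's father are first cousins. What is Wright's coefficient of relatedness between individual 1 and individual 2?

0.046875

Wright's path rule: contributions from independent ancestry routes add.
Individual 1 and individual 2 are related in two ways: half second cousins through their mothers (r = 1/64) and second cousins through their fathers (r = 1/32).
r = 1/64 + 1/32 = 3/64 = 0.046875.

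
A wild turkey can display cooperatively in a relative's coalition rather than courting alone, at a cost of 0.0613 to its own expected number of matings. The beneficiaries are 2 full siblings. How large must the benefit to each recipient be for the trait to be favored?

0.0613

r to a full sibling = 0.5 (full sibs share both parents — two paths of length 2: r = 2·(1/2)^2 = 1/2).
Hamilton's rule with n recipients of equal r: n·r·B > C, so B > C/(n·r) = 0.0613/(2·0.5) = 0.0613.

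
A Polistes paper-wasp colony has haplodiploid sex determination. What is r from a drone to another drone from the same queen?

0.5

Haploid brothers each carry a random half of the queen's diploid genome, so on average they share half: r = 1/2.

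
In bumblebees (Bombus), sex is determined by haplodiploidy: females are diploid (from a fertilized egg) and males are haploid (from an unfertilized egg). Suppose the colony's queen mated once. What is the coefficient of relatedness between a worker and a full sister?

0.75

Haplodiploid full sisters inherit their father's entire haploid genome identically (contributing 1/2) and on average half of their mother's contribution (1/2 · 1/2 = 1/4); r = 1/2 + 1/4 = 3/4.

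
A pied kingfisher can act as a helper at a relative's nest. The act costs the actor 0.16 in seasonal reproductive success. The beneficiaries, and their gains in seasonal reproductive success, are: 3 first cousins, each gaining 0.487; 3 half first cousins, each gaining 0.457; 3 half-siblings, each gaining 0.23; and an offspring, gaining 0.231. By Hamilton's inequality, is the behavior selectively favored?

Hamilton's rule: the trait is favored when the sum of r·B over every recipient exceeds the actor's cost C.
r to a first cousin = 0.125 (first cousins share one grandparent pair — two paths of length 4: r = 2·(1/2)^4 = 1/8).
r to a half first cousin = 1/16 (half first cousins share one grandparent — one path of length 4: r = (1/2)^4 = 1/16).
r to a half-sibling = 0.25 (half-sibs share one parent — one path of length 2: r = (1/2)^2 = 1/4).
r to an offspring = 0.5 (one parent–offspring link: r = (1/2)^1 = 1/2).
Summing one r·B term per recipient: 3·0.125·0.487 + 3·0.0625·0.457 + 3·0.25·0.23 + 1·0.5·0.231 = 0.5563125.
0.5563125 > 0.16: the indirect benefit exceeds the cost.

Yes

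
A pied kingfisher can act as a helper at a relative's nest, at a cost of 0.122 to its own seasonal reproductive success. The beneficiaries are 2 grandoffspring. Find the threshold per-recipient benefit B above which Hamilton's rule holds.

0.244

r to a grandoffspring = 1/4 (two parent–offspring links: r = (1/2)^2 = 1/4).
Hamilton's rule with n recipients of equal r: n·r·B > C, so B > C/(n·r) = 0.122/(2·0.25) = 0.244.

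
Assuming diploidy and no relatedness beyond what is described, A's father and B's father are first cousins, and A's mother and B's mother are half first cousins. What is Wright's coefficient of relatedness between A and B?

Relatedness sums over independent paths through distinct common ancestors.
A and B are related in two ways: second cousins through their fathers (r = 1/32) and half second cousins through their mothers (r = 1/64).
r = 1/32 + 1/64 = 0.046875.

0.046875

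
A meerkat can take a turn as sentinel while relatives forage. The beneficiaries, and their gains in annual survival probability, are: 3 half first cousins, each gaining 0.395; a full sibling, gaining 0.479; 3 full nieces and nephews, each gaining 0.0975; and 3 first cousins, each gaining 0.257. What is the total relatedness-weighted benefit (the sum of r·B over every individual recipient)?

r to a half first cousin = 0.0625 (half first cousins share one grandparent — one path of length 4: r = (1/2)^4 = 1/16).
r to a full sibling = 1/2 (full sibs share both parents — two paths of length 2: r = 2·(1/2)^2 = 1/2).
r to a full niece or nephew = 1/4 (full aunt/uncle↔niece/nephew: two paths of length 3 through the shared grandparent pair: r = 2·(1/2)^3 = 1/4).
r to a first cousin = 0.125 (first cousins share one grandparent pair — two paths of length 4: r = 2·(1/2)^4 = 1/8).
Summing one r·B term per recipient: 3·0.0625·0.395 + 1·0.5·0.479 + 3·0.25·0.0975 + 3·0.125·0.257 = 0.4830625.

0.4830625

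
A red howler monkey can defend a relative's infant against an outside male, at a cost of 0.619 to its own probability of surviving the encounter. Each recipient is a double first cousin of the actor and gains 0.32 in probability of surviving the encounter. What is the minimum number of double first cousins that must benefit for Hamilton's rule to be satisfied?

8

r to a double first cousin = 1/4 (double first cousins share both grandparent pairs — four paths of length 4: r = 4·(1/2)^4 = 1/4).
Hamilton's rule: n·r·B > C  ⇒  n > C/(r·B) = 0.619/(0.25·0.32) = 7.737.
The smallest integer exceeding 7.737 is 8.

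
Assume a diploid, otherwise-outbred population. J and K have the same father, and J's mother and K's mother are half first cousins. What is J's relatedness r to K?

0.265625

Independent pedigree routes through distinct common ancestors add.
J and K are related in two ways: half-sibs through their shared father (r = 1/4) and half second cousins through their mothers (r = 1/64).
r = 1/4 + 1/64 = 0.265625.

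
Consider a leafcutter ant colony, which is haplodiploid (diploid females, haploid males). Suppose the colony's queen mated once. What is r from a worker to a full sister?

Haplodiploid full sisters inherit their father's entire haploid genome identically (contributing 1/2) and on average half of their mother's contribution (1/2 · 1/2 = 1/4); r = 1/2 + 1/4 = 3/4.

0.75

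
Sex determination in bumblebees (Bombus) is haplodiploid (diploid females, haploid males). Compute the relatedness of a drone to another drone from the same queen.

Haploid brothers each carry a random half of the queen's diploid genome, so on average they share half: r = 1/2.

0.5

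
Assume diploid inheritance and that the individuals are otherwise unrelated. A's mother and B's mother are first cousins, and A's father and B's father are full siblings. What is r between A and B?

0.15625

With two independent routes of shared ancestry, r is the sum of the two contributions.
A and B are related in two ways: second cousins through their mothers (r = 1/32) and first cousins through their fathers (r = 1/8).
r = 1/32 + 1/8 = 5/32 = 0.15625.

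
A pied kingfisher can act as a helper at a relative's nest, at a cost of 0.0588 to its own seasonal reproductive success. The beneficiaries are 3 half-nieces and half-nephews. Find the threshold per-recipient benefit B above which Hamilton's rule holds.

0.1568

r to a half-niece or half-nephew = 0.125 (half-aunt/uncle↔niece/nephew: one path of length 3: r = (1/2)^3 = 1/8).
Hamilton's rule with n recipients of equal r: n·r·B > C, so B > C/(n·r) = 0.0588/(3·0.125) = 0.1568.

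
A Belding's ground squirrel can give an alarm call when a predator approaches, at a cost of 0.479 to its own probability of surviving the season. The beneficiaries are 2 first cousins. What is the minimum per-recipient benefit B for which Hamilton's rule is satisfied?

r to a first cousin = 0.125 (first cousins share one grandparent pair — two paths of length 4: r = 2·(1/2)^4 = 1/8).
Hamilton's rule with n recipients of equal r: n·r·B > C, so B > C/(n·r) = 0.479/(2·0.125) = 1.916.

1.916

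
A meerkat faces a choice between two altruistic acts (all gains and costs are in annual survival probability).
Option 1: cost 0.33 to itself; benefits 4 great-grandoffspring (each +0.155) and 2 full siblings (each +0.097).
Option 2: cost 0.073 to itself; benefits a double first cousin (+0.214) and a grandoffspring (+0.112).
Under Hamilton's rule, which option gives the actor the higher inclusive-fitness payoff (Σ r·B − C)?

Option 1: r to a great-grandoffspring = 0.125.
Option 1: r to a full sibling = 0.5.
Option 1: Σ r·B − C = (4·0.125·0.155 + 2·0.5·0.097) − 0.33 = -0.1555.
Option 2: r to a double first cousin = 0.25.
Option 2: r to a grandoffspring = 0.25.
Option 2: Σ r·B − C = (1·0.25·0.214 + 1·0.25·0.112) − 0.073 = 0.0085.
Option 2 has the higher net inclusive-fitness payoff.

Option 2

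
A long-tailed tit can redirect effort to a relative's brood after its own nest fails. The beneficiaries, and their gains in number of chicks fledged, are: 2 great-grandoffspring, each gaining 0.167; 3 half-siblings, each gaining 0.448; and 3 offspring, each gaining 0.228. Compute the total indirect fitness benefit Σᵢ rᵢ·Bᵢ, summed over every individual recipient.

0.71975

r to a great-grandoffspring = 1/8 (three parent–offspring links: r = (1/2)^3 = 1/8).
r to a half-sibling = 0.25 (half-sibs share one parent — one path of length 2: r = (1/2)^2 = 1/4).
r to an offspring = 0.5 (one parent–offspring link: r = (1/2)^1 = 1/2).
Summing one r·B term per recipient: 2·0.125·0.167 + 3·0.25·0.448 + 3·0.5·0.228 = 0.71975.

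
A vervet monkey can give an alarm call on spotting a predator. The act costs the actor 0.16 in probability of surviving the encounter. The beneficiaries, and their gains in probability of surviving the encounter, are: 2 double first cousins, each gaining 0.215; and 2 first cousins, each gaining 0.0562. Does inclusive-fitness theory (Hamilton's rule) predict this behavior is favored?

Hamilton's rule: the trait is favored when the sum of r·B over every recipient exceeds the actor's cost C.
r to a double first cousin = 1/4 (double first cousins share both grandparent pairs — four paths of length 4: r = 4·(1/2)^4 = 1/4).
r to a first cousin = 0.125 (first cousins share one grandparent pair — two paths of length 4: r = 2·(1/2)^4 = 1/8).
Summing one r·B term per recipient: 2·0.25·0.215 + 2·0.125·0.0562 = 0.12155.
0.12155 < 0.16: the indirect benefit is less than the cost.

No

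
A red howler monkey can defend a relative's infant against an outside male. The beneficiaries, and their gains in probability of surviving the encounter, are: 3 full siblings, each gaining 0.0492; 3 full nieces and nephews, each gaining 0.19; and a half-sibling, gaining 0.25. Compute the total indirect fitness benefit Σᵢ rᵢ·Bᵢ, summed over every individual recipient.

0.2788

r to a full sibling = 0.5 (full sibs share both parents — two paths of length 2: r = 2·(1/2)^2 = 1/2).
r to a full niece or nephew = 0.25 (full aunt/uncle↔niece/nephew: two paths of length 3 through the shared grandparent pair: r = 2·(1/2)^3 = 1/4).
r to a half-sibling = 0.25 (half-sibs share one parent — one path of length 2: r = (1/2)^2 = 1/4).
Summing one r·B term per recipient: 3·0.5·0.0492 + 3·0.25·0.19 + 1·0.25·0.25 = 0.2788.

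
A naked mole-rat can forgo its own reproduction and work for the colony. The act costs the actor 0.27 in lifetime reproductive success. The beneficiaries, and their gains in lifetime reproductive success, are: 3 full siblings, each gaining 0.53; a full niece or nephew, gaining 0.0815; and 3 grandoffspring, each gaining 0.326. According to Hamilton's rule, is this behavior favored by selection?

Hamilton's rule: the trait is favored when the sum of r·B over every recipient exceeds the actor's cost C.
r to a full sibling = 0.5 (full sibs share both parents — two paths of length 2: r = 2·(1/2)^2 = 1/2).
r to a full niece or nephew = 1/4 (full aunt/uncle↔niece/nephew: two paths of length 3 through the shared grandparent pair: r = 2·(1/2)^3 = 1/4).
r to a grandoffspring = 1/4 (two parent–offspring links: r = (1/2)^2 = 1/4).
Summing one r·B term per recipient: 3·0.5·0.53 + 1·0.25·0.0815 + 3·0.25·0.326 = 1.059875.
1.059875 > 0.27: the indirect benefit exceeds the cost.

Yes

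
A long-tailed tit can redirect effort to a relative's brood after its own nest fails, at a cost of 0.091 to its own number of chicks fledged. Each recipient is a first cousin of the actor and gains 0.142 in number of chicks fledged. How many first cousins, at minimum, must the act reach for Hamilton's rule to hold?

r to a first cousin = 1/8 (first cousins share one grandparent pair — two paths of length 4: r = 2·(1/2)^4 = 1/8).
Hamilton's rule: n·r·B > C  ⇒  n > C/(r·B) = 0.091/(0.125·0.142) = 5.127.
The smallest integer exceeding 5.127 is 6.

6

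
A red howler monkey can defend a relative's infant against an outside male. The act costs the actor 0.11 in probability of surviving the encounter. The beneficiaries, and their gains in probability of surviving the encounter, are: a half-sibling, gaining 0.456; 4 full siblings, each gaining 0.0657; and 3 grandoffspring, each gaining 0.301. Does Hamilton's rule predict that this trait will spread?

Yes

Hamilton's rule: the trait is favored when the sum of r·B over every recipient exceeds the actor's cost C.
r to a half-sibling = 0.25 (half-sibs share one parent — one path of length 2: r = (1/2)^2 = 1/4).
r to a full sibling = 1/2 (full sibs share both parents — two paths of length 2: r = 2·(1/2)^2 = 1/2).
r to a grandoffspring = 1/4 (two parent–offspring links: r = (1/2)^2 = 1/4).
Summing one r·B term per recipient: 1·0.25·0.456 + 4·0.5·0.0657 + 3·0.25·0.301 = 0.47115.
0.47115 > 0.11: the indirect benefit exceeds the cost.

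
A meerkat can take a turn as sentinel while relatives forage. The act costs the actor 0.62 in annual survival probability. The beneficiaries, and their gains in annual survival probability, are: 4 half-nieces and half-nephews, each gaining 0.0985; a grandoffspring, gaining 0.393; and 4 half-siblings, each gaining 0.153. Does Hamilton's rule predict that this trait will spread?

No

Hamilton's rule: the trait is favored when the sum of r·B over every recipient exceeds the actor's cost C.
r to a half-niece or half-nephew = 0.125 (half-aunt/uncle↔niece/nephew: one path of length 3: r = (1/2)^3 = 1/8).
r to a grandoffspring = 1/4 (two parent–offspring links: r = (1/2)^2 = 1/4).
r to a half-sibling = 0.25 (half-sibs share one parent — one path of length 2: r = (1/2)^2 = 1/4).
Summing one r·B term per recipient: 4·0.125·0.0985 + 1·0.25·0.393 + 4·0.25·0.153 = 0.3005.
0.3005 < 0.62: the indirect benefit is less than the cost.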